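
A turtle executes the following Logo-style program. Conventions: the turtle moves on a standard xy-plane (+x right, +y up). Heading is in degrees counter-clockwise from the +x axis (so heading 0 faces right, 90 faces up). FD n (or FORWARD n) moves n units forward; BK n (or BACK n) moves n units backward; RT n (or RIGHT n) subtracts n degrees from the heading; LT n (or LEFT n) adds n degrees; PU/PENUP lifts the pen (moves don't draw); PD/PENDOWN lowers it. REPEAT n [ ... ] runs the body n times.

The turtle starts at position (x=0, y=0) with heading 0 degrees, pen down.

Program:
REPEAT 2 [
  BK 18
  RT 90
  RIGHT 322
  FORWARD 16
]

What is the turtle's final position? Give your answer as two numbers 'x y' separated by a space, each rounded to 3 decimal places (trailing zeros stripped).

Executing turtle program step by step:
Start: pos=(0,0), heading=0, pen down
REPEAT 2 [
  -- iteration 1/2 --
  BK 18: (0,0) -> (-18,0) [heading=0, draw]
  RT 90: heading 0 -> 270
  RT 322: heading 270 -> 308
  FD 16: (-18,0) -> (-8.149,-12.608) [heading=308, draw]
  -- iteration 2/2 --
  BK 18: (-8.149,-12.608) -> (-19.231,1.576) [heading=308, draw]
  RT 90: heading 308 -> 218
  RT 322: heading 218 -> 256
  FD 16: (-19.231,1.576) -> (-23.102,-13.949) [heading=256, draw]
]
Final: pos=(-23.102,-13.949), heading=256, 4 segment(s) drawn

Answer: -23.102 -13.949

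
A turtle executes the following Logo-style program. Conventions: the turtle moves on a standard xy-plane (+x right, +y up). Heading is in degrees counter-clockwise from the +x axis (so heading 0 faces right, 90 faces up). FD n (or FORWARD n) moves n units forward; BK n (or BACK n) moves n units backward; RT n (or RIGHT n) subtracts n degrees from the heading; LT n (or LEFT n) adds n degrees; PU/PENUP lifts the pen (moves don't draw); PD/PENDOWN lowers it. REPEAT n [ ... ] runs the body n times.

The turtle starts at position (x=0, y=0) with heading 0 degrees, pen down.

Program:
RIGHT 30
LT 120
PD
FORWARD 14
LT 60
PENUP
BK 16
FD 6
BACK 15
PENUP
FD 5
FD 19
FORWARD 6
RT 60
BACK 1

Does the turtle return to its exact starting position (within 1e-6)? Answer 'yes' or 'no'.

Answer: no

Derivation:
Executing turtle program step by step:
Start: pos=(0,0), heading=0, pen down
RT 30: heading 0 -> 330
LT 120: heading 330 -> 90
PD: pen down
FD 14: (0,0) -> (0,14) [heading=90, draw]
LT 60: heading 90 -> 150
PU: pen up
BK 16: (0,14) -> (13.856,6) [heading=150, move]
FD 6: (13.856,6) -> (8.66,9) [heading=150, move]
BK 15: (8.66,9) -> (21.651,1.5) [heading=150, move]
PU: pen up
FD 5: (21.651,1.5) -> (17.321,4) [heading=150, move]
FD 19: (17.321,4) -> (0.866,13.5) [heading=150, move]
FD 6: (0.866,13.5) -> (-4.33,16.5) [heading=150, move]
RT 60: heading 150 -> 90
BK 1: (-4.33,16.5) -> (-4.33,15.5) [heading=90, move]
Final: pos=(-4.33,15.5), heading=90, 1 segment(s) drawn

Start position: (0, 0)
Final position: (-4.33, 15.5)
Distance = 16.093; >= 1e-6 -> NOT closed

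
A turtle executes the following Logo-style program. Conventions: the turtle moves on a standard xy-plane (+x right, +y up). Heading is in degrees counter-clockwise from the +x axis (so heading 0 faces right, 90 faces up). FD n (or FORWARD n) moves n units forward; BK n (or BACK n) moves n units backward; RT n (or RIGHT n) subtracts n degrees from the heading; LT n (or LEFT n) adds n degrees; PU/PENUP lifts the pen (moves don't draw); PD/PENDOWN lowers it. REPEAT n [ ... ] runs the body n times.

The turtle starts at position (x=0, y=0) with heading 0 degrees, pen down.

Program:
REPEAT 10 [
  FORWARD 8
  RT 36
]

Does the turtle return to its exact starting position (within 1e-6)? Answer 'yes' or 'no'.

Answer: yes

Derivation:
Executing turtle program step by step:
Start: pos=(0,0), heading=0, pen down
REPEAT 10 [
  -- iteration 1/10 --
  FD 8: (0,0) -> (8,0) [heading=0, draw]
  RT 36: heading 0 -> 324
  -- iteration 2/10 --
  FD 8: (8,0) -> (14.472,-4.702) [heading=324, draw]
  RT 36: heading 324 -> 288
  -- iteration 3/10 --
  FD 8: (14.472,-4.702) -> (16.944,-12.311) [heading=288, draw]
  RT 36: heading 288 -> 252
  -- iteration 4/10 --
  FD 8: (16.944,-12.311) -> (14.472,-19.919) [heading=252, draw]
  RT 36: heading 252 -> 216
  -- iteration 5/10 --
  FD 8: (14.472,-19.919) -> (8,-24.621) [heading=216, draw]
  RT 36: heading 216 -> 180
  -- iteration 6/10 --
  FD 8: (8,-24.621) -> (0,-24.621) [heading=180, draw]
  RT 36: heading 180 -> 144
  -- iteration 7/10 --
  FD 8: (0,-24.621) -> (-6.472,-19.919) [heading=144, draw]
  RT 36: heading 144 -> 108
  -- iteration 8/10 --
  FD 8: (-6.472,-19.919) -> (-8.944,-12.311) [heading=108, draw]
  RT 36: heading 108 -> 72
  -- iteration 9/10 --
  FD 8: (-8.944,-12.311) -> (-6.472,-4.702) [heading=72, draw]
  RT 36: heading 72 -> 36
  -- iteration 10/10 --
  FD 8: (-6.472,-4.702) -> (0,0) [heading=36, draw]
  RT 36: heading 36 -> 0
]
Final: pos=(0,0), heading=0, 10 segment(s) drawn

Start position: (0, 0)
Final position: (0, 0)
Distance = 0; < 1e-6 -> CLOSED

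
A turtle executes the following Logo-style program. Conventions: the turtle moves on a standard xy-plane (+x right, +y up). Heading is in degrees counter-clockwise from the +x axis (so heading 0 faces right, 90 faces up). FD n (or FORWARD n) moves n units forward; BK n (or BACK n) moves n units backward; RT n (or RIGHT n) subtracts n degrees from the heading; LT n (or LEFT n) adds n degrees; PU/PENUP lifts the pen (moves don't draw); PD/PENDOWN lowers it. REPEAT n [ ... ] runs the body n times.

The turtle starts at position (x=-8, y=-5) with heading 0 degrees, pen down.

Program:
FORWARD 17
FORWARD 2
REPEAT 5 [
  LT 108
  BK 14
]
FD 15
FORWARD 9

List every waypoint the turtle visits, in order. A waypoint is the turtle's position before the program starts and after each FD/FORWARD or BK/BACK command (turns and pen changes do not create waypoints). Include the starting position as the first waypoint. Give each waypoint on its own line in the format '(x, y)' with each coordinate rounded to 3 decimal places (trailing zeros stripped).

Answer: (-8, -5)
(9, -5)
(11, -5)
(15.326, -18.315)
(26.652, -10.086)
(15.326, -1.857)
(11, -15.172)
(25, -15.172)
(10, -15.172)
(1, -15.172)

Derivation:
Executing turtle program step by step:
Start: pos=(-8,-5), heading=0, pen down
FD 17: (-8,-5) -> (9,-5) [heading=0, draw]
FD 2: (9,-5) -> (11,-5) [heading=0, draw]
REPEAT 5 [
  -- iteration 1/5 --
  LT 108: heading 0 -> 108
  BK 14: (11,-5) -> (15.326,-18.315) [heading=108, draw]
  -- iteration 2/5 --
  LT 108: heading 108 -> 216
  BK 14: (15.326,-18.315) -> (26.652,-10.086) [heading=216, draw]
  -- iteration 3/5 --
  LT 108: heading 216 -> 324
  BK 14: (26.652,-10.086) -> (15.326,-1.857) [heading=324, draw]
  -- iteration 4/5 --
  LT 108: heading 324 -> 72
  BK 14: (15.326,-1.857) -> (11,-15.172) [heading=72, draw]
  -- iteration 5/5 --
  LT 108: heading 72 -> 180
  BK 14: (11,-15.172) -> (25,-15.172) [heading=180, draw]
]
FD 15: (25,-15.172) -> (10,-15.172) [heading=180, draw]
FD 9: (10,-15.172) -> (1,-15.172) [heading=180, draw]
Final: pos=(1,-15.172), heading=180, 9 segment(s) drawn
Waypoints (10 total):
(-8, -5)
(9, -5)
(11, -5)
(15.326, -18.315)
(26.652, -10.086)
(15.326, -1.857)
(11, -15.172)
(25, -15.172)
(10, -15.172)
(1, -15.172)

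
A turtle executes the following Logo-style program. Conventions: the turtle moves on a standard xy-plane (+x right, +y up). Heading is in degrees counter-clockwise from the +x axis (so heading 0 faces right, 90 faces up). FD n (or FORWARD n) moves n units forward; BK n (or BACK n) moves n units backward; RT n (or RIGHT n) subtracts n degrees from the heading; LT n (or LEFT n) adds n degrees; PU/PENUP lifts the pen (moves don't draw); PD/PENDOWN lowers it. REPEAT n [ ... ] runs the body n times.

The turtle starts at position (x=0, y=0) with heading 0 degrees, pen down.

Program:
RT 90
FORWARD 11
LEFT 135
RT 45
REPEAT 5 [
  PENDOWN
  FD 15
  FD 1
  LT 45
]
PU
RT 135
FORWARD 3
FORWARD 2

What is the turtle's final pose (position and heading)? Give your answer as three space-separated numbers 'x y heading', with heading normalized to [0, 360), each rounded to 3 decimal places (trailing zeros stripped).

Answer: 0 32.627 90

Derivation:
Executing turtle program step by step:
Start: pos=(0,0), heading=0, pen down
RT 90: heading 0 -> 270
FD 11: (0,0) -> (0,-11) [heading=270, draw]
LT 135: heading 270 -> 45
RT 45: heading 45 -> 0
REPEAT 5 [
  -- iteration 1/5 --
  PD: pen down
  FD 15: (0,-11) -> (15,-11) [heading=0, draw]
  FD 1: (15,-11) -> (16,-11) [heading=0, draw]
  LT 45: heading 0 -> 45
  -- iteration 2/5 --
  PD: pen down
  FD 15: (16,-11) -> (26.607,-0.393) [heading=45, draw]
  FD 1: (26.607,-0.393) -> (27.314,0.314) [heading=45, draw]
  LT 45: heading 45 -> 90
  -- iteration 3/5 --
  PD: pen down
  FD 15: (27.314,0.314) -> (27.314,15.314) [heading=90, draw]
  FD 1: (27.314,15.314) -> (27.314,16.314) [heading=90, draw]
  LT 45: heading 90 -> 135
  -- iteration 4/5 --
  PD: pen down
  FD 15: (27.314,16.314) -> (16.707,26.92) [heading=135, draw]
  FD 1: (16.707,26.92) -> (16,27.627) [heading=135, draw]
  LT 45: heading 135 -> 180
  -- iteration 5/5 --
  PD: pen down
  FD 15: (16,27.627) -> (1,27.627) [heading=180, draw]
  FD 1: (1,27.627) -> (0,27.627) [heading=180, draw]
  LT 45: heading 180 -> 225
]
PU: pen up
RT 135: heading 225 -> 90
FD 3: (0,27.627) -> (0,30.627) [heading=90, move]
FD 2: (0,30.627) -> (0,32.627) [heading=90, move]
Final: pos=(0,32.627), heading=90, 11 segment(s) drawn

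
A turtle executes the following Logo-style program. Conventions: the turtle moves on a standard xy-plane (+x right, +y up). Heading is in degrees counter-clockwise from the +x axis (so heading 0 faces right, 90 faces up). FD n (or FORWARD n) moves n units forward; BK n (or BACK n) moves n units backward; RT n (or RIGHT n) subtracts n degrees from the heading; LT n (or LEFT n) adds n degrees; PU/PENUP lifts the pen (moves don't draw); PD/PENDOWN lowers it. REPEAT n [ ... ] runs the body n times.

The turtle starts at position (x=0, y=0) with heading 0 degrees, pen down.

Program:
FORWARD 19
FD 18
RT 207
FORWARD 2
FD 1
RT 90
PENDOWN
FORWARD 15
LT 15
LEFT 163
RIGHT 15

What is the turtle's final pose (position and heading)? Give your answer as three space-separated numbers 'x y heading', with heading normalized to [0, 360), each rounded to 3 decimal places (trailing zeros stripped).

Answer: 41.137 14.727 226

Derivation:
Executing turtle program step by step:
Start: pos=(0,0), heading=0, pen down
FD 19: (0,0) -> (19,0) [heading=0, draw]
FD 18: (19,0) -> (37,0) [heading=0, draw]
RT 207: heading 0 -> 153
FD 2: (37,0) -> (35.218,0.908) [heading=153, draw]
FD 1: (35.218,0.908) -> (34.327,1.362) [heading=153, draw]
RT 90: heading 153 -> 63
PD: pen down
FD 15: (34.327,1.362) -> (41.137,14.727) [heading=63, draw]
LT 15: heading 63 -> 78
LT 163: heading 78 -> 241
RT 15: heading 241 -> 226
Final: pos=(41.137,14.727), heading=226, 5 segment(s) drawn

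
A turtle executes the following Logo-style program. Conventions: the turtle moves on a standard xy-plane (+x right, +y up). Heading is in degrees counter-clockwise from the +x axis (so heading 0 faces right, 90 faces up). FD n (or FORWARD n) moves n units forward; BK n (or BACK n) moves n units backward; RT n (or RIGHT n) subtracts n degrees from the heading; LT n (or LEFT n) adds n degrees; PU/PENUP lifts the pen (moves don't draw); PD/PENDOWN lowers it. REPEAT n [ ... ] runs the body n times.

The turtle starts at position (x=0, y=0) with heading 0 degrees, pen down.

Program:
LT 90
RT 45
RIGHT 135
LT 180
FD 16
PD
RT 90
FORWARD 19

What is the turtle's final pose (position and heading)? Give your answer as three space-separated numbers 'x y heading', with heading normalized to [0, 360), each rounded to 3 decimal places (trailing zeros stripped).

Executing turtle program step by step:
Start: pos=(0,0), heading=0, pen down
LT 90: heading 0 -> 90
RT 45: heading 90 -> 45
RT 135: heading 45 -> 270
LT 180: heading 270 -> 90
FD 16: (0,0) -> (0,16) [heading=90, draw]
PD: pen down
RT 90: heading 90 -> 0
FD 19: (0,16) -> (19,16) [heading=0, draw]
Final: pos=(19,16), heading=0, 2 segment(s) drawn

Answer: 19 16 0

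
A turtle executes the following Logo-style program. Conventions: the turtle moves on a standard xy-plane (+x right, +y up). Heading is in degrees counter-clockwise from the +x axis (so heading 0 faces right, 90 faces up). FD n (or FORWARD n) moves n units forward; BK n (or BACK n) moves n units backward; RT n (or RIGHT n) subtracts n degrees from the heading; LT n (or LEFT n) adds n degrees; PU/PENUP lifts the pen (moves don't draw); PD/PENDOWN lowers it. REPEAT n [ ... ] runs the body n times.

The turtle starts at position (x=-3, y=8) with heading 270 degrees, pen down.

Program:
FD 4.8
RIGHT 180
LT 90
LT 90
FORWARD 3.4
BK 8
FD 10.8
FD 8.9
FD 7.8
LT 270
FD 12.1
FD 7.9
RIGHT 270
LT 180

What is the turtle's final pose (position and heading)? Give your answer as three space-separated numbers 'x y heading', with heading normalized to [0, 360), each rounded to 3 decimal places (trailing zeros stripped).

Answer: -23 -19.7 90

Derivation:
Executing turtle program step by step:
Start: pos=(-3,8), heading=270, pen down
FD 4.8: (-3,8) -> (-3,3.2) [heading=270, draw]
RT 180: heading 270 -> 90
LT 90: heading 90 -> 180
LT 90: heading 180 -> 270
FD 3.4: (-3,3.2) -> (-3,-0.2) [heading=270, draw]
BK 8: (-3,-0.2) -> (-3,7.8) [heading=270, draw]
FD 10.8: (-3,7.8) -> (-3,-3) [heading=270, draw]
FD 8.9: (-3,-3) -> (-3,-11.9) [heading=270, draw]
FD 7.8: (-3,-11.9) -> (-3,-19.7) [heading=270, draw]
LT 270: heading 270 -> 180
FD 12.1: (-3,-19.7) -> (-15.1,-19.7) [heading=180, draw]
FD 7.9: (-15.1,-19.7) -> (-23,-19.7) [heading=180, draw]
RT 270: heading 180 -> 270
LT 180: heading 270 -> 90
Final: pos=(-23,-19.7), heading=90, 8 segment(s) drawn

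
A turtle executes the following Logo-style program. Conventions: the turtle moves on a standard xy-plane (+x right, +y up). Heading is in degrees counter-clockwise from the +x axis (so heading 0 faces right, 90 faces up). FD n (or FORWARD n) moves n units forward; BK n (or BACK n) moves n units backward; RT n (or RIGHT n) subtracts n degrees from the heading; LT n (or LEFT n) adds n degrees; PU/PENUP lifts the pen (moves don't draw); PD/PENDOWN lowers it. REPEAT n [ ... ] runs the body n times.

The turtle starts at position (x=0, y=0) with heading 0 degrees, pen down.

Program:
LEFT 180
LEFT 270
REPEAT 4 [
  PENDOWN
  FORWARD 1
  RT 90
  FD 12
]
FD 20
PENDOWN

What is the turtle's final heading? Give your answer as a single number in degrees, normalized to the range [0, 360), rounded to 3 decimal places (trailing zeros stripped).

Executing turtle program step by step:
Start: pos=(0,0), heading=0, pen down
LT 180: heading 0 -> 180
LT 270: heading 180 -> 90
REPEAT 4 [
  -- iteration 1/4 --
  PD: pen down
  FD 1: (0,0) -> (0,1) [heading=90, draw]
  RT 90: heading 90 -> 0
  FD 12: (0,1) -> (12,1) [heading=0, draw]
  -- iteration 2/4 --
  PD: pen down
  FD 1: (12,1) -> (13,1) [heading=0, draw]
  RT 90: heading 0 -> 270
  FD 12: (13,1) -> (13,-11) [heading=270, draw]
  -- iteration 3/4 --
  PD: pen down
  FD 1: (13,-11) -> (13,-12) [heading=270, draw]
  RT 90: heading 270 -> 180
  FD 12: (13,-12) -> (1,-12) [heading=180, draw]
  -- iteration 4/4 --
  PD: pen down
  FD 1: (1,-12) -> (0,-12) [heading=180, draw]
  RT 90: heading 180 -> 90
  FD 12: (0,-12) -> (0,0) [heading=90, draw]
]
FD 20: (0,0) -> (0,20) [heading=90, draw]
PD: pen down
Final: pos=(0,20), heading=90, 9 segment(s) drawn

Answer: 90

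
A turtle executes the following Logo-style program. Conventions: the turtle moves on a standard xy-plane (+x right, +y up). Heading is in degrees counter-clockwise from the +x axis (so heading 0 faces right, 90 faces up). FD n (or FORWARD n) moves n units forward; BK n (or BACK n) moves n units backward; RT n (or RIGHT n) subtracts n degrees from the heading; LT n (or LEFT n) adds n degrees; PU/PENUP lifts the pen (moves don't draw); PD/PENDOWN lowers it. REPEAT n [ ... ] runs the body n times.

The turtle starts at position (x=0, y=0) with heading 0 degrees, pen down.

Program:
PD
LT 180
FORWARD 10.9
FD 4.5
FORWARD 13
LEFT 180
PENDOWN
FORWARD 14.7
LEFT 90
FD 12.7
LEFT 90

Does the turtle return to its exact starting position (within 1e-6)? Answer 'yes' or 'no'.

Executing turtle program step by step:
Start: pos=(0,0), heading=0, pen down
PD: pen down
LT 180: heading 0 -> 180
FD 10.9: (0,0) -> (-10.9,0) [heading=180, draw]
FD 4.5: (-10.9,0) -> (-15.4,0) [heading=180, draw]
FD 13: (-15.4,0) -> (-28.4,0) [heading=180, draw]
LT 180: heading 180 -> 0
PD: pen down
FD 14.7: (-28.4,0) -> (-13.7,0) [heading=0, draw]
LT 90: heading 0 -> 90
FD 12.7: (-13.7,0) -> (-13.7,12.7) [heading=90, draw]
LT 90: heading 90 -> 180
Final: pos=(-13.7,12.7), heading=180, 5 segment(s) drawn

Start position: (0, 0)
Final position: (-13.7, 12.7)
Distance = 18.681; >= 1e-6 -> NOT closed

Answer: no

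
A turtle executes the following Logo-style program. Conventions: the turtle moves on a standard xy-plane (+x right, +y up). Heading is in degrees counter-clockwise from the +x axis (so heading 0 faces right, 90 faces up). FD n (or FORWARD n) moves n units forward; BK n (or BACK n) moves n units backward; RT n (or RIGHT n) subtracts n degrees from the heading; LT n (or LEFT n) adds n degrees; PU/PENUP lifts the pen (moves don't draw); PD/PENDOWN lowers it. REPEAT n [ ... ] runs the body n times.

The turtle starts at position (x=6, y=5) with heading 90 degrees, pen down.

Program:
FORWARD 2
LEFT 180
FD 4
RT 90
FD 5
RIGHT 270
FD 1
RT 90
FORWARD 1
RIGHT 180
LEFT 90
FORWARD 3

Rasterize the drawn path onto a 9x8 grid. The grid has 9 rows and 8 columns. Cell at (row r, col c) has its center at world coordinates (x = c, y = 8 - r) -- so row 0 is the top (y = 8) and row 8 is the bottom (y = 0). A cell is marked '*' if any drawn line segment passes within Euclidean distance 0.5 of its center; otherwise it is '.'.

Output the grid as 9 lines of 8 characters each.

Segment 0: (6,5) -> (6,7)
Segment 1: (6,7) -> (6,3)
Segment 2: (6,3) -> (1,3)
Segment 3: (1,3) -> (1,2)
Segment 4: (1,2) -> (-0,2)
Segment 5: (-0,2) -> (-0,5)

Answer: ........
......*.
......*.
*.....*.
*.....*.
*******.
**......
........
........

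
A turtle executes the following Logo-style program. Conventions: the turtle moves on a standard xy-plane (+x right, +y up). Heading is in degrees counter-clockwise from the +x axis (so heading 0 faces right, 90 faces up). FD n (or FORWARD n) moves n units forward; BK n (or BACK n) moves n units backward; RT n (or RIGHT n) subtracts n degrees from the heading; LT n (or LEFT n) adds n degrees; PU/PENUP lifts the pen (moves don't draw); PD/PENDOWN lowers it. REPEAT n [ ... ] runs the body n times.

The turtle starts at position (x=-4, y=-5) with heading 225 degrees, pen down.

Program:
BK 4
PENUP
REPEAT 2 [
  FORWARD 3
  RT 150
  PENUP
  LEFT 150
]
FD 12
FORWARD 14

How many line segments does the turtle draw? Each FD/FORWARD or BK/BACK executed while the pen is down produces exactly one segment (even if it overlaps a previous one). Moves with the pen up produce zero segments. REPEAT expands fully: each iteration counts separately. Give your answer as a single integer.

Executing turtle program step by step:
Start: pos=(-4,-5), heading=225, pen down
BK 4: (-4,-5) -> (-1.172,-2.172) [heading=225, draw]
PU: pen up
REPEAT 2 [
  -- iteration 1/2 --
  FD 3: (-1.172,-2.172) -> (-3.293,-4.293) [heading=225, move]
  RT 150: heading 225 -> 75
  PU: pen up
  LT 150: heading 75 -> 225
  -- iteration 2/2 --
  FD 3: (-3.293,-4.293) -> (-5.414,-6.414) [heading=225, move]
  RT 150: heading 225 -> 75
  PU: pen up
  LT 150: heading 75 -> 225
]
FD 12: (-5.414,-6.414) -> (-13.899,-14.899) [heading=225, move]
FD 14: (-13.899,-14.899) -> (-23.799,-24.799) [heading=225, move]
Final: pos=(-23.799,-24.799), heading=225, 1 segment(s) drawn
Segments drawn: 1

Answer: 1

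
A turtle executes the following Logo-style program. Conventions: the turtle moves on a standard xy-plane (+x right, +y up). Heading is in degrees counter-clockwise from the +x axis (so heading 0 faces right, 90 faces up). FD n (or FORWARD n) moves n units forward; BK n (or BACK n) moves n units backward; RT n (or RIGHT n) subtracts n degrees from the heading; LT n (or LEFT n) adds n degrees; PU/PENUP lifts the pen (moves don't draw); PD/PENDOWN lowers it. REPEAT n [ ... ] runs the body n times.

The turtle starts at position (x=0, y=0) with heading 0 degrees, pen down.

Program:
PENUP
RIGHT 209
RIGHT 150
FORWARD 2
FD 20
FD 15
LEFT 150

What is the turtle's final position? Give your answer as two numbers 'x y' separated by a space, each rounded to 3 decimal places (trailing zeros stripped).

Executing turtle program step by step:
Start: pos=(0,0), heading=0, pen down
PU: pen up
RT 209: heading 0 -> 151
RT 150: heading 151 -> 1
FD 2: (0,0) -> (2,0.035) [heading=1, move]
FD 20: (2,0.035) -> (21.997,0.384) [heading=1, move]
FD 15: (21.997,0.384) -> (36.994,0.646) [heading=1, move]
LT 150: heading 1 -> 151
Final: pos=(36.994,0.646), heading=151, 0 segment(s) drawn

Answer: 36.994 0.646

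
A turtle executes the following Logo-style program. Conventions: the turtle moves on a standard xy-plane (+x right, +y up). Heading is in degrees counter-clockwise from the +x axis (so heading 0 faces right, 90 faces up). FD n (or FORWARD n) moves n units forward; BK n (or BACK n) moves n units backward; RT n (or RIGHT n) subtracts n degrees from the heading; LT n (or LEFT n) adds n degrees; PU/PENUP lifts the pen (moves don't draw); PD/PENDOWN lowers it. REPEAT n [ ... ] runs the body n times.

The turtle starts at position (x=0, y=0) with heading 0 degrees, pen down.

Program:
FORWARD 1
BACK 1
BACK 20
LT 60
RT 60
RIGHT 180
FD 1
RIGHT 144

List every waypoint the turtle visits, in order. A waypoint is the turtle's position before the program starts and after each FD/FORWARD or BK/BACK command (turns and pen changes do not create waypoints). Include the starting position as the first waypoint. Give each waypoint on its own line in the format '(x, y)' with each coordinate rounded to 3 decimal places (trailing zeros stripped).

Answer: (0, 0)
(1, 0)
(0, 0)
(-20, 0)
(-21, 0)

Derivation:
Executing turtle program step by step:
Start: pos=(0,0), heading=0, pen down
FD 1: (0,0) -> (1,0) [heading=0, draw]
BK 1: (1,0) -> (0,0) [heading=0, draw]
BK 20: (0,0) -> (-20,0) [heading=0, draw]
LT 60: heading 0 -> 60
RT 60: heading 60 -> 0
RT 180: heading 0 -> 180
FD 1: (-20,0) -> (-21,0) [heading=180, draw]
RT 144: heading 180 -> 36
Final: pos=(-21,0), heading=36, 4 segment(s) drawn
Waypoints (5 total):
(0, 0)
(1, 0)
(0, 0)
(-20, 0)
(-21, 0)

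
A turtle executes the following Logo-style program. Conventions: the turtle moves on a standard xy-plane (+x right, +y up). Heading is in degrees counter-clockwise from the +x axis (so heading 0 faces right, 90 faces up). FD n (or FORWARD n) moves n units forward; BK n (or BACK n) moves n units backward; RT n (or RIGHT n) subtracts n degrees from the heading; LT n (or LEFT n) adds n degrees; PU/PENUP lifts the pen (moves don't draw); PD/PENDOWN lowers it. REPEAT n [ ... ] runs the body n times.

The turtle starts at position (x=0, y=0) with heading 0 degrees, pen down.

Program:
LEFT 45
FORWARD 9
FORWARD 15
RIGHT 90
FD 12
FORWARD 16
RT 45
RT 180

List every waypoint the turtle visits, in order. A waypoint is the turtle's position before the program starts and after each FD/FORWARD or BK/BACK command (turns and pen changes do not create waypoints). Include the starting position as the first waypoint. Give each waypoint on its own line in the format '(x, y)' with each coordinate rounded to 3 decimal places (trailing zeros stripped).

Executing turtle program step by step:
Start: pos=(0,0), heading=0, pen down
LT 45: heading 0 -> 45
FD 9: (0,0) -> (6.364,6.364) [heading=45, draw]
FD 15: (6.364,6.364) -> (16.971,16.971) [heading=45, draw]
RT 90: heading 45 -> 315
FD 12: (16.971,16.971) -> (25.456,8.485) [heading=315, draw]
FD 16: (25.456,8.485) -> (36.77,-2.828) [heading=315, draw]
RT 45: heading 315 -> 270
RT 180: heading 270 -> 90
Final: pos=(36.77,-2.828), heading=90, 4 segment(s) drawn
Waypoints (5 total):
(0, 0)
(6.364, 6.364)
(16.971, 16.971)
(25.456, 8.485)
(36.77, -2.828)

Answer: (0, 0)
(6.364, 6.364)
(16.971, 16.971)
(25.456, 8.485)
(36.77, -2.828)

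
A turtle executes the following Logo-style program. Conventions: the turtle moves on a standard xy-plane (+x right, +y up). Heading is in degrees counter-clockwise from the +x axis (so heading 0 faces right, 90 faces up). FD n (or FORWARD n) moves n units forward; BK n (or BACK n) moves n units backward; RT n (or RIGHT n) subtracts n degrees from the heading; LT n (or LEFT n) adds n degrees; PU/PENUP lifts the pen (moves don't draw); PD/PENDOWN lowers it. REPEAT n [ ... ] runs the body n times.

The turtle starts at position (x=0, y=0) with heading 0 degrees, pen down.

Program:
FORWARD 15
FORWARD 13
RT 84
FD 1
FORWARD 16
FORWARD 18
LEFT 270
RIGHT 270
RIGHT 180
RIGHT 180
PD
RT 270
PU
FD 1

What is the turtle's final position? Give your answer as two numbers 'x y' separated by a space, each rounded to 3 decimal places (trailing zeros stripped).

Answer: 32.653 -34.704

Derivation:
Executing turtle program step by step:
Start: pos=(0,0), heading=0, pen down
FD 15: (0,0) -> (15,0) [heading=0, draw]
FD 13: (15,0) -> (28,0) [heading=0, draw]
RT 84: heading 0 -> 276
FD 1: (28,0) -> (28.105,-0.995) [heading=276, draw]
FD 16: (28.105,-0.995) -> (29.777,-16.907) [heading=276, draw]
FD 18: (29.777,-16.907) -> (31.658,-34.808) [heading=276, draw]
LT 270: heading 276 -> 186
RT 270: heading 186 -> 276
RT 180: heading 276 -> 96
RT 180: heading 96 -> 276
PD: pen down
RT 270: heading 276 -> 6
PU: pen up
FD 1: (31.658,-34.808) -> (32.653,-34.704) [heading=6, move]
Final: pos=(32.653,-34.704), heading=6, 5 segment(s) drawn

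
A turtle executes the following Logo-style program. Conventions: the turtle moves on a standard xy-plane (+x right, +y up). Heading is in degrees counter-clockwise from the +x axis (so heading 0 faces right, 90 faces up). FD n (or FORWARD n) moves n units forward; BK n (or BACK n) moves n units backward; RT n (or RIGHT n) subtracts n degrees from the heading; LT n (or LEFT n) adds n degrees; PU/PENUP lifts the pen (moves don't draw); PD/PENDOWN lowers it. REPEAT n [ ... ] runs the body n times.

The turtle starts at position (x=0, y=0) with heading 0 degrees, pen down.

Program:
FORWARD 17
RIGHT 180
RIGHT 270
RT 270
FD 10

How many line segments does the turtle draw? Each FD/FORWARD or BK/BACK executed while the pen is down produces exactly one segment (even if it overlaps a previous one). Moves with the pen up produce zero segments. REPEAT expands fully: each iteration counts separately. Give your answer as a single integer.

Answer: 2

Derivation:
Executing turtle program step by step:
Start: pos=(0,0), heading=0, pen down
FD 17: (0,0) -> (17,0) [heading=0, draw]
RT 180: heading 0 -> 180
RT 270: heading 180 -> 270
RT 270: heading 270 -> 0
FD 10: (17,0) -> (27,0) [heading=0, draw]
Final: pos=(27,0), heading=0, 2 segment(s) drawn
Segments drawn: 2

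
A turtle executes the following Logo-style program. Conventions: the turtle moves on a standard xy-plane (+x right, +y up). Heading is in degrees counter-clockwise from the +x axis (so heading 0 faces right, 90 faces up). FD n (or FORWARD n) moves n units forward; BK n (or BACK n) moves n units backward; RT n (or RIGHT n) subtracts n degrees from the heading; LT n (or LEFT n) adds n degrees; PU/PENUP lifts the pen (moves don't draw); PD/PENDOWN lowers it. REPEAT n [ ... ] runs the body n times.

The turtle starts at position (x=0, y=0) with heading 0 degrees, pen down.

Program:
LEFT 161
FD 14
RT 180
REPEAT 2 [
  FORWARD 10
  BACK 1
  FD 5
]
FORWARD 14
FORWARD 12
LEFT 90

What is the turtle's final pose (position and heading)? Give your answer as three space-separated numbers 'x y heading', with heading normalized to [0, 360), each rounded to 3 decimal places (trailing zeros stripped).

Answer: 37.821 -13.023 71

Derivation:
Executing turtle program step by step:
Start: pos=(0,0), heading=0, pen down
LT 161: heading 0 -> 161
FD 14: (0,0) -> (-13.237,4.558) [heading=161, draw]
RT 180: heading 161 -> 341
REPEAT 2 [
  -- iteration 1/2 --
  FD 10: (-13.237,4.558) -> (-3.782,1.302) [heading=341, draw]
  BK 1: (-3.782,1.302) -> (-4.728,1.628) [heading=341, draw]
  FD 5: (-4.728,1.628) -> (0,0) [heading=341, draw]
  -- iteration 2/2 --
  FD 10: (0,0) -> (9.455,-3.256) [heading=341, draw]
  BK 1: (9.455,-3.256) -> (8.51,-2.93) [heading=341, draw]
  FD 5: (8.51,-2.93) -> (13.237,-4.558) [heading=341, draw]
]
FD 14: (13.237,-4.558) -> (26.475,-9.116) [heading=341, draw]
FD 12: (26.475,-9.116) -> (37.821,-13.023) [heading=341, draw]
LT 90: heading 341 -> 71
Final: pos=(37.821,-13.023), heading=71, 9 segment(s) drawn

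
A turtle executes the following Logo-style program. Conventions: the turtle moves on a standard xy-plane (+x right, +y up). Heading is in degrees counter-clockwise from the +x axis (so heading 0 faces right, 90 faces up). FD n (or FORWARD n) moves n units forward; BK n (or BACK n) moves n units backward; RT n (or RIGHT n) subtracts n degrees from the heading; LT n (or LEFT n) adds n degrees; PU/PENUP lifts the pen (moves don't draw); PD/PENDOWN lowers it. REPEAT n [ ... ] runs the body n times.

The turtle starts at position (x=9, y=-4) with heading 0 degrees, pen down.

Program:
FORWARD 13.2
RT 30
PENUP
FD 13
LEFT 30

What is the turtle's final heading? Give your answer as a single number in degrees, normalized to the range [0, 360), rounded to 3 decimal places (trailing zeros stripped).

Executing turtle program step by step:
Start: pos=(9,-4), heading=0, pen down
FD 13.2: (9,-4) -> (22.2,-4) [heading=0, draw]
RT 30: heading 0 -> 330
PU: pen up
FD 13: (22.2,-4) -> (33.458,-10.5) [heading=330, move]
LT 30: heading 330 -> 0
Final: pos=(33.458,-10.5), heading=0, 1 segment(s) drawn

Answer: 0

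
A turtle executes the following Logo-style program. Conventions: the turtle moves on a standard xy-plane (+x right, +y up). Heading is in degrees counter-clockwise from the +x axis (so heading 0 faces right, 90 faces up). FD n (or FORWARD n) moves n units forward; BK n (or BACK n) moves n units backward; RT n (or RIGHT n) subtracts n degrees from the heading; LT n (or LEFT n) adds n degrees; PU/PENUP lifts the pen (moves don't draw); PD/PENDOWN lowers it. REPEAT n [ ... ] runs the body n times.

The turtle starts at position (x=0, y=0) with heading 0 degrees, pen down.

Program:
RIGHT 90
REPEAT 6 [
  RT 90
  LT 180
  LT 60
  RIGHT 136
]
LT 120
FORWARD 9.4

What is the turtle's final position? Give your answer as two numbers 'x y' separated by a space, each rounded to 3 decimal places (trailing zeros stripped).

Answer: -3.823 8.587

Derivation:
Executing turtle program step by step:
Start: pos=(0,0), heading=0, pen down
RT 90: heading 0 -> 270
REPEAT 6 [
  -- iteration 1/6 --
  RT 90: heading 270 -> 180
  LT 180: heading 180 -> 0
  LT 60: heading 0 -> 60
  RT 136: heading 60 -> 284
  -- iteration 2/6 --
  RT 90: heading 284 -> 194
  LT 180: heading 194 -> 14
  LT 60: heading 14 -> 74
  RT 136: heading 74 -> 298
  -- iteration 3/6 --
  RT 90: heading 298 -> 208
  LT 180: heading 208 -> 28
  LT 60: heading 28 -> 88
  RT 136: heading 88 -> 312
  -- iteration 4/6 --
  RT 90: heading 312 -> 222
  LT 180: heading 222 -> 42
  LT 60: heading 42 -> 102
  RT 136: heading 102 -> 326
  -- iteration 5/6 --
  RT 90: heading 326 -> 236
  LT 180: heading 236 -> 56
  LT 60: heading 56 -> 116
  RT 136: heading 116 -> 340
  -- iteration 6/6 --
  RT 90: heading 340 -> 250
  LT 180: heading 250 -> 70
  LT 60: heading 70 -> 130
  RT 136: heading 130 -> 354
]
LT 120: heading 354 -> 114
FD 9.4: (0,0) -> (-3.823,8.587) [heading=114, draw]
Final: pos=(-3.823,8.587), heading=114, 1 segment(s) drawn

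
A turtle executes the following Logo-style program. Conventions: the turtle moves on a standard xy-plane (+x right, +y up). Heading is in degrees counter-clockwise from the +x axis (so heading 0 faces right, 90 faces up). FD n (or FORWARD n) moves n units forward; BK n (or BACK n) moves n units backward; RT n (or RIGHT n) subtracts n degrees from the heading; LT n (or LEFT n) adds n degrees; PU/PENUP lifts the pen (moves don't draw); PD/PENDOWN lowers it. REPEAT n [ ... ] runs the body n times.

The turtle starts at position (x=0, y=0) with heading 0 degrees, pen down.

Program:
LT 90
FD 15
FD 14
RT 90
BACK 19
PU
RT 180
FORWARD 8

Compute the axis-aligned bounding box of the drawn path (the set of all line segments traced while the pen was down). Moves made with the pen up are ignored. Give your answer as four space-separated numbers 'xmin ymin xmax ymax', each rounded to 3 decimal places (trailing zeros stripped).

Answer: -19 0 0 29

Derivation:
Executing turtle program step by step:
Start: pos=(0,0), heading=0, pen down
LT 90: heading 0 -> 90
FD 15: (0,0) -> (0,15) [heading=90, draw]
FD 14: (0,15) -> (0,29) [heading=90, draw]
RT 90: heading 90 -> 0
BK 19: (0,29) -> (-19,29) [heading=0, draw]
PU: pen up
RT 180: heading 0 -> 180
FD 8: (-19,29) -> (-27,29) [heading=180, move]
Final: pos=(-27,29), heading=180, 3 segment(s) drawn

Segment endpoints: x in {-19, 0, 0, 0}, y in {0, 15, 29}
xmin=-19, ymin=0, xmax=0, ymax=29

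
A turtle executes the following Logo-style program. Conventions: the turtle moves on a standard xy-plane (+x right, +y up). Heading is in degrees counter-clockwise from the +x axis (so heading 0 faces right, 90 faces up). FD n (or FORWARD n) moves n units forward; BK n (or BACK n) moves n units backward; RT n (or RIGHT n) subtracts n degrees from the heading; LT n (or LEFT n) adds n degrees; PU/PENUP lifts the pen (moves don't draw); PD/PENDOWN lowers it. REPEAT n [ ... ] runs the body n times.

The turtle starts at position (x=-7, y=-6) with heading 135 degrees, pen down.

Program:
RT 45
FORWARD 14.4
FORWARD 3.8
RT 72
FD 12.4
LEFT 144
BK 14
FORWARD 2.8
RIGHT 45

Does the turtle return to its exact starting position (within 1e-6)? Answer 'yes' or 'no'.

Answer: no

Derivation:
Executing turtle program step by step:
Start: pos=(-7,-6), heading=135, pen down
RT 45: heading 135 -> 90
FD 14.4: (-7,-6) -> (-7,8.4) [heading=90, draw]
FD 3.8: (-7,8.4) -> (-7,12.2) [heading=90, draw]
RT 72: heading 90 -> 18
FD 12.4: (-7,12.2) -> (4.793,16.032) [heading=18, draw]
LT 144: heading 18 -> 162
BK 14: (4.793,16.032) -> (18.108,11.706) [heading=162, draw]
FD 2.8: (18.108,11.706) -> (15.445,12.571) [heading=162, draw]
RT 45: heading 162 -> 117
Final: pos=(15.445,12.571), heading=117, 5 segment(s) drawn

Start position: (-7, -6)
Final position: (15.445, 12.571)
Distance = 29.132; >= 1e-6 -> NOT closed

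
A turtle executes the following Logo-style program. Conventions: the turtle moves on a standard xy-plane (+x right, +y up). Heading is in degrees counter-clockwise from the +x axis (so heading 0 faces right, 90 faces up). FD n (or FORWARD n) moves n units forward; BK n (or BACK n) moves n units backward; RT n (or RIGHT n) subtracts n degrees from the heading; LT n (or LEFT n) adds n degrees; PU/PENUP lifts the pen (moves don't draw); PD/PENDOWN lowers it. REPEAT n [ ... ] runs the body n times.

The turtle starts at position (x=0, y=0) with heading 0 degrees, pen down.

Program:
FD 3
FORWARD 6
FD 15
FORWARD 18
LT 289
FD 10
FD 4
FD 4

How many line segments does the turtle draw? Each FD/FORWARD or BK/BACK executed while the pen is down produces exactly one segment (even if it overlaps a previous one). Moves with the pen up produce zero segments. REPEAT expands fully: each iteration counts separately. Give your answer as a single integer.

Answer: 7

Derivation:
Executing turtle program step by step:
Start: pos=(0,0), heading=0, pen down
FD 3: (0,0) -> (3,0) [heading=0, draw]
FD 6: (3,0) -> (9,0) [heading=0, draw]
FD 15: (9,0) -> (24,0) [heading=0, draw]
FD 18: (24,0) -> (42,0) [heading=0, draw]
LT 289: heading 0 -> 289
FD 10: (42,0) -> (45.256,-9.455) [heading=289, draw]
FD 4: (45.256,-9.455) -> (46.558,-13.237) [heading=289, draw]
FD 4: (46.558,-13.237) -> (47.86,-17.019) [heading=289, draw]
Final: pos=(47.86,-17.019), heading=289, 7 segment(s) drawn
Segments drawn: 7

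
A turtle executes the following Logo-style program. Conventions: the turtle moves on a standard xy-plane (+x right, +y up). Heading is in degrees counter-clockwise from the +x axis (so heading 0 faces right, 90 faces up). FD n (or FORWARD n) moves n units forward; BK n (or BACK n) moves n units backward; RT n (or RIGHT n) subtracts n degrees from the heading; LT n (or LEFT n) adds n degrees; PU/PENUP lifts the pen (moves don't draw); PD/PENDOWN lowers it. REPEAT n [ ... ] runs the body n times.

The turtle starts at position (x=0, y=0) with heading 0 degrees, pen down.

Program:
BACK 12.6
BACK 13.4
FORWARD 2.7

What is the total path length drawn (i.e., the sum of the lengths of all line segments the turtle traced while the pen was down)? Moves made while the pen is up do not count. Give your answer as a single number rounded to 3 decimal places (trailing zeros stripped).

Executing turtle program step by step:
Start: pos=(0,0), heading=0, pen down
BK 12.6: (0,0) -> (-12.6,0) [heading=0, draw]
BK 13.4: (-12.6,0) -> (-26,0) [heading=0, draw]
FD 2.7: (-26,0) -> (-23.3,0) [heading=0, draw]
Final: pos=(-23.3,0), heading=0, 3 segment(s) drawn

Segment lengths:
  seg 1: (0,0) -> (-12.6,0), length = 12.6
  seg 2: (-12.6,0) -> (-26,0), length = 13.4
  seg 3: (-26,0) -> (-23.3,0), length = 2.7
Total = 28.7

Answer: 28.7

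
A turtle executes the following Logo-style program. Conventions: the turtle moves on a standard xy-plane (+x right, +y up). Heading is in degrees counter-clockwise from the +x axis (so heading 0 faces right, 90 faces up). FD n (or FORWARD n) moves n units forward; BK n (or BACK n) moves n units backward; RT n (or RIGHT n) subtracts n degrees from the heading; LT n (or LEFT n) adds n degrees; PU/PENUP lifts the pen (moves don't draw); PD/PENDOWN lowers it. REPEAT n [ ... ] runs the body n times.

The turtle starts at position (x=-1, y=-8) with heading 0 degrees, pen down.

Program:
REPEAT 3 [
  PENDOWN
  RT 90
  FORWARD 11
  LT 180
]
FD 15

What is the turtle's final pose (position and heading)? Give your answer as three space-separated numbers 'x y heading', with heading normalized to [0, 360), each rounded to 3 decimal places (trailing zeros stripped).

Executing turtle program step by step:
Start: pos=(-1,-8), heading=0, pen down
REPEAT 3 [
  -- iteration 1/3 --
  PD: pen down
  RT 90: heading 0 -> 270
  FD 11: (-1,-8) -> (-1,-19) [heading=270, draw]
  LT 180: heading 270 -> 90
  -- iteration 2/3 --
  PD: pen down
  RT 90: heading 90 -> 0
  FD 11: (-1,-19) -> (10,-19) [heading=0, draw]
  LT 180: heading 0 -> 180
  -- iteration 3/3 --
  PD: pen down
  RT 90: heading 180 -> 90
  FD 11: (10,-19) -> (10,-8) [heading=90, draw]
  LT 180: heading 90 -> 270
]
FD 15: (10,-8) -> (10,-23) [heading=270, draw]
Final: pos=(10,-23), heading=270, 4 segment(s) drawn

Answer: 10 -23 270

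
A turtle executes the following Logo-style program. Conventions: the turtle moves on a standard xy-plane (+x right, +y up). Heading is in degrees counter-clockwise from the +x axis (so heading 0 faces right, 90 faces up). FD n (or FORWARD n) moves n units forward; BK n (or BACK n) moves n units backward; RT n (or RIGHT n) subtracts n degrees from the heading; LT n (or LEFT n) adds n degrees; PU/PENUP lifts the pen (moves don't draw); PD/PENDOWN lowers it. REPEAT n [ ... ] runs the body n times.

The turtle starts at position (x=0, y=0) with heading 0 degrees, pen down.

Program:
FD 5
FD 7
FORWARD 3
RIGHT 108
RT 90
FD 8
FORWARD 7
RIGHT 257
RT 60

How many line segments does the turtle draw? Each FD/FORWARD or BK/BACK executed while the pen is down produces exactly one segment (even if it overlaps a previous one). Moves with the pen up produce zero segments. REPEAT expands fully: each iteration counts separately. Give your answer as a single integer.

Executing turtle program step by step:
Start: pos=(0,0), heading=0, pen down
FD 5: (0,0) -> (5,0) [heading=0, draw]
FD 7: (5,0) -> (12,0) [heading=0, draw]
FD 3: (12,0) -> (15,0) [heading=0, draw]
RT 108: heading 0 -> 252
RT 90: heading 252 -> 162
FD 8: (15,0) -> (7.392,2.472) [heading=162, draw]
FD 7: (7.392,2.472) -> (0.734,4.635) [heading=162, draw]
RT 257: heading 162 -> 265
RT 60: heading 265 -> 205
Final: pos=(0.734,4.635), heading=205, 5 segment(s) drawn
Segments drawn: 5

Answer: 5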